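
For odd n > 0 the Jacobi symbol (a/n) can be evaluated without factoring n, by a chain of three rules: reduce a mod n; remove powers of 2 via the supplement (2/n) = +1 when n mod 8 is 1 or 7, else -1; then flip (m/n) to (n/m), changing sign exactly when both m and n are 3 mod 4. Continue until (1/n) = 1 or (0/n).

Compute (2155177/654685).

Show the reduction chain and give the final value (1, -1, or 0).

(2155177/654685): 2155177 mod 654685 = 191122, so (2155177/654685) = (191122/654685)
factor out 2^1: 191122 = 2^1·95561; with 654685 mod 8 = 5, (2/654685) = -1; sign now -1; continue with (95561/654685)
flip (95561/654685) -> (654685/95561): both odd, 95561 mod 4 = 1, 654685 mod 4 = 1, so the flip contributes +1; sign now -1
(654685/95561): 654685 mod 95561 = 81319, so (654685/95561) = (81319/95561)
flip (81319/95561) -> (95561/81319): both odd, 81319 mod 4 = 3, 95561 mod 4 = 1, so the flip contributes +1; sign now -1
(95561/81319): 95561 mod 81319 = 14242, so (95561/81319) = (14242/81319)
factor out 2^1: 14242 = 2^1·7121; with 81319 mod 8 = 7, (2/81319) = +1; sign now -1; continue with (7121/81319)
flip (7121/81319) -> (81319/7121): both odd, 7121 mod 4 = 1, 81319 mod 4 = 3, so the flip contributes +1; sign now -1
(81319/7121): 81319 mod 7121 = 2988, so (81319/7121) = (2988/7121)
factor out 2^2: 2988 = 2^2·747; with 7121 mod 8 = 1, (2/7121) = +1; sign now -1; continue with (747/7121)
flip (747/7121) -> (7121/747): both odd, 747 mod 4 = 3, 7121 mod 4 = 1, so the flip contributes +1; sign now -1
(7121/747): 7121 mod 747 = 398, so (7121/747) = (398/747)
factor out 2^1: 398 = 2^1·199; with 747 mod 8 = 3, (2/747) = -1; sign now +1; continue with (199/747)
flip (199/747) -> (747/199): both odd, 199 mod 4 = 3, 747 mod 4 = 3, so the flip contributes -1; sign now -1
(747/199): 747 mod 199 = 150, so (747/199) = (150/199)
factor out 2^1: 150 = 2^1·75; with 199 mod 8 = 7, (2/199) = +1; sign now -1; continue with (75/199)
flip (75/199) -> (199/75): both odd, 75 mod 4 = 3, 199 mod 4 = 3, so the flip contributes -1; sign now +1
(199/75): 199 mod 75 = 49, so (199/75) = (49/75)
flip (49/75) -> (75/49): both odd, 49 mod 4 = 1, 75 mod 4 = 3, so the flip contributes +1; sign now +1
(75/49): 75 mod 49 = 26, so (75/49) = (26/49)
factor out 2^1: 26 = 2^1·13; with 49 mod 8 = 1, (2/49) = +1; sign now +1; continue with (13/49)
flip (13/49) -> (49/13): both odd, 13 mod 4 = 1, 49 mod 4 = 1, so the flip contributes +1; sign now +1
(49/13): 49 mod 13 = 10, so (49/13) = (10/13)
factor out 2^1: 10 = 2^1·5; with 13 mod 8 = 5, (2/13) = -1; sign now -1; continue with (5/13)
flip (5/13) -> (13/5): both odd, 5 mod 4 = 1, 13 mod 4 = 1, so the flip contributes +1; sign now -1
(13/5): 13 mod 5 = 3, so (13/5) = (3/5)
flip (3/5) -> (5/3): both odd, 3 mod 4 = 3, 5 mod 4 = 1, so the flip contributes +1; sign now -1
(5/3): 5 mod 3 = 2, so (5/3) = (2/3)
factor out 2^1: 2 = 2^1·1; with 3 mod 8 = 3, (2/3) = -1; sign now +1; continue with (1/3)
reached (1/3) = 1, so the symbol is +1

1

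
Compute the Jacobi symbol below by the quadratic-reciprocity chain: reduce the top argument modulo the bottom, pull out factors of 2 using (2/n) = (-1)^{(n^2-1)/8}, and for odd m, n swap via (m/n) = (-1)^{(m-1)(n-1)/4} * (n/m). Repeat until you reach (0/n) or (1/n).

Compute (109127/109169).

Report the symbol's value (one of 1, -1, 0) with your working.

reciprocity: (109127/109169) = +1·(109169/109127) since 109127 mod 4 = 3, 109169 mod 4 = 1; sign now +1
(109169/109127) = (42/109127)   [reduce mod 109127]
42 = 2^1·21; (2/109127) = +1 since 109127 mod 8 = 7, so (42/109127) = (+1)^1·(21/109127); sign now +1
reciprocity: (21/109127) = +1·(109127/21) since 21 mod 4 = 1, 109127 mod 4 = 3; sign now +1
(109127/21) = (11/21)   [reduce mod 21]
reciprocity: (11/21) = +1·(21/11) since 11 mod 4 = 3, 21 mod 4 = 1; sign now +1
(21/11) = (10/11)   [reduce mod 11]
10 = 2^1·5; (2/11) = -1 since 11 mod 8 = 3, so (10/11) = (-1)^1·(5/11); sign now -1
reciprocity: (5/11) = +1·(11/5) since 5 mod 4 = 1, 11 mod 4 = 3; sign now -1
(11/5) = (1/5)   [reduce mod 5]
(1/5) = 1; final value = sign = -1

-1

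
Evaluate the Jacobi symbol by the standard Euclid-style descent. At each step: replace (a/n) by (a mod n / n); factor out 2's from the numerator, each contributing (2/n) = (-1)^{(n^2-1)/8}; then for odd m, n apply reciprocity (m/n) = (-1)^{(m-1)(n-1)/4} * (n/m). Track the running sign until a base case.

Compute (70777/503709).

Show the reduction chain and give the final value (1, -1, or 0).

reciprocity: (70777/503709) = +1·(503709/70777) since 70777 mod 4 = 1, 503709 mod 4 = 1; sign now +1
(503709/70777) = (8270/70777)   [reduce mod 70777]
8270 = 2^1·4135; (2/70777) = +1 since 70777 mod 8 = 1, so (8270/70777) = (+1)^1·(4135/70777); sign now +1
reciprocity: (4135/70777) = +1·(70777/4135) since 4135 mod 4 = 3, 70777 mod 4 = 1; sign now +1
(70777/4135) = (482/4135)   [reduce mod 4135]
482 = 2^1·241; (2/4135) = +1 since 4135 mod 8 = 7, so (482/4135) = (+1)^1·(241/4135); sign now +1
reciprocity: (241/4135) = +1·(4135/241) since 241 mod 4 = 1, 4135 mod 4 = 3; sign now +1
(4135/241) = (38/241)   [reduce mod 241]
38 = 2^1·19; (2/241) = +1 since 241 mod 8 = 1, so (38/241) = (+1)^1·(19/241); sign now +1
reciprocity: (19/241) = +1·(241/19) since 19 mod 4 = 3, 241 mod 4 = 1; sign now +1
(241/19) = (13/19)   [reduce mod 19]
reciprocity: (13/19) = +1·(19/13) since 13 mod 4 = 1, 19 mod 4 = 3; sign now +1
(19/13) = (6/13)   [reduce mod 13]
6 = 2^1·3; (2/13) = -1 since 13 mod 8 = 5, so (6/13) = (-1)^1·(3/13); sign now -1
reciprocity: (3/13) = +1·(13/3) since 3 mod 4 = 3, 13 mod 4 = 1; sign now -1
(13/3) = (1/3)   [reduce mod 3]
(1/3) = 1; final value = sign = -1

-1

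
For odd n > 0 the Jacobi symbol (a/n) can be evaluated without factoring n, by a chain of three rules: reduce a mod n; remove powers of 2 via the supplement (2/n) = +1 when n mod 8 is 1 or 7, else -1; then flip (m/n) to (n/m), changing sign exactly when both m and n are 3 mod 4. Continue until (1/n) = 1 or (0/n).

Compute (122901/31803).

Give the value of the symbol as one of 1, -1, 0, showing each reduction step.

0

(122901/31803) = (27492/31803)   [reduce mod 31803]
27492 = 2^2·6873; (2/31803) = -1 since 31803 mod 8 = 3, so (27492/31803) = (-1)^2·(6873/31803); sign now +1
reciprocity: (6873/31803) = +1·(31803/6873) since 6873 mod 4 = 1, 31803 mod 4 = 3; sign now +1
(31803/6873) = (4311/6873)   [reduce mod 6873]
reciprocity: (4311/6873) = +1·(6873/4311) since 4311 mod 4 = 3, 6873 mod 4 = 1; sign now +1
(6873/4311) = (2562/4311)   [reduce mod 4311]
2562 = 2^1·1281; (2/4311) = +1 since 4311 mod 8 = 7, so (2562/4311) = (+1)^1·(1281/4311); sign now +1
reciprocity: (1281/4311) = +1·(4311/1281) since 1281 mod 4 = 1, 4311 mod 4 = 3; sign now +1
(4311/1281) = (468/1281)   [reduce mod 1281]
468 = 2^2·117; (2/1281) = +1 since 1281 mod 8 = 1, so (468/1281) = (+1)^2·(117/1281); sign now +1
reciprocity: (117/1281) = +1·(1281/117) since 117 mod 4 = 1, 1281 mod 4 = 1; sign now +1
(1281/117) = (111/117)   [reduce mod 117]
reciprocity: (111/117) = +1·(117/111) since 111 mod 4 = 3, 117 mod 4 = 1; sign now +1
(117/111) = (6/111)   [reduce mod 111]
6 = 2^1·3; (2/111) = +1 since 111 mod 8 = 7, so (6/111) = (+1)^1·(3/111); sign now +1
reciprocity: (3/111) = -1·(111/3) since 3 mod 4 = 3, 111 mod 4 = 3; sign now -1
(111/3) = (0/3)   [reduce mod 3]
(0/3) = 0   [gcd(a, n) > 1]; final value = 0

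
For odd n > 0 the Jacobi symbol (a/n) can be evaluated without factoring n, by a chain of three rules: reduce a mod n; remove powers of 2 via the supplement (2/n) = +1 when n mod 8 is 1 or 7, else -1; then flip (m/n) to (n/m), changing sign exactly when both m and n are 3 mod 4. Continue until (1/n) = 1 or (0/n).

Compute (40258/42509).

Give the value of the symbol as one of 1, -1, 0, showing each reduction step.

factor out 2^1: 40258 = 2^1·20129; with 42509 mod 8 = 5, (2/42509) = -1; sign now -1; continue with (20129/42509)
flip (20129/42509) -> (42509/20129): both odd, 20129 mod 4 = 1, 42509 mod 4 = 1, so the flip contributes +1; sign now -1
(42509/20129): 42509 mod 20129 = 2251, so (42509/20129) = (2251/20129)
flip (2251/20129) -> (20129/2251): both odd, 2251 mod 4 = 3, 20129 mod 4 = 1, so the flip contributes +1; sign now -1
(20129/2251): 20129 mod 2251 = 2121, so (20129/2251) = (2121/2251)
flip (2121/2251) -> (2251/2121): both odd, 2121 mod 4 = 1, 2251 mod 4 = 3, so the flip contributes +1; sign now -1
(2251/2121): 2251 mod 2121 = 130, so (2251/2121) = (130/2121)
factor out 2^1: 130 = 2^1·65; with 2121 mod 8 = 1, (2/2121) = +1; sign now -1; continue with (65/2121)
flip (65/2121) -> (2121/65): both odd, 65 mod 4 = 1, 2121 mod 4 = 1, so the flip contributes +1; sign now -1
(2121/65): 2121 mod 65 = 41, so (2121/65) = (41/65)
flip (41/65) -> (65/41): both odd, 41 mod 4 = 1, 65 mod 4 = 1, so the flip contributes +1; sign now -1
(65/41): 65 mod 41 = 24, so (65/41) = (24/41)
factor out 2^3: 24 = 2^3·3; with 41 mod 8 = 1, (2/41) = +1; sign now -1; continue with (3/41)
flip (3/41) -> (41/3): both odd, 3 mod 4 = 3, 41 mod 4 = 1, so the flip contributes +1; sign now -1
(41/3): 41 mod 3 = 2, so (41/3) = (2/3)
factor out 2^1: 2 = 2^1·1; with 3 mod 8 = 3, (2/3) = -1; sign now +1; continue with (1/3)
reached (1/3) = 1, so the symbol is +1

1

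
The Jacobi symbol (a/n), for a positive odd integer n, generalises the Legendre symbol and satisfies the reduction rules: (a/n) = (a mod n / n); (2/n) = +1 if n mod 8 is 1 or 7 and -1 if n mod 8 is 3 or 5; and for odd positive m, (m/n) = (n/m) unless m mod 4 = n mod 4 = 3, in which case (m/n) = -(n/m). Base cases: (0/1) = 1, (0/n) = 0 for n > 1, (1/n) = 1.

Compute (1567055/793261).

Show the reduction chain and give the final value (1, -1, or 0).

(1567055/793261): 1567055 mod 793261 = 773794, so (1567055/793261) = (773794/793261)
factor out 2^1: 773794 = 2^1·386897; with 793261 mod 8 = 5, (2/793261) = -1; sign now -1; continue with (386897/793261)
flip (386897/793261) -> (793261/386897): both odd, 386897 mod 4 = 1, 793261 mod 4 = 1, so the flip contributes +1; sign now -1
(793261/386897): 793261 mod 386897 = 19467, so (793261/386897) = (19467/386897)
flip (19467/386897) -> (386897/19467): both odd, 19467 mod 4 = 3, 386897 mod 4 = 1, so the flip contributes +1; sign now -1
(386897/19467): 386897 mod 19467 = 17024, so (386897/19467) = (17024/19467)
factor out 2^7: 17024 = 2^7·133; with 19467 mod 8 = 3, (2/19467) = -1; sign now +1; continue with (133/19467)
flip (133/19467) -> (19467/133): both odd, 133 mod 4 = 1, 19467 mod 4 = 3, so the flip contributes +1; sign now +1
(19467/133): 19467 mod 133 = 49, so (19467/133) = (49/133)
flip (49/133) -> (133/49): both odd, 49 mod 4 = 1, 133 mod 4 = 1, so the flip contributes +1; sign now +1
(133/49): 133 mod 49 = 35, so (133/49) = (35/49)
flip (35/49) -> (49/35): both odd, 35 mod 4 = 3, 49 mod 4 = 1, so the flip contributes +1; sign now +1
(49/35): 49 mod 35 = 14, so (49/35) = (14/35)
factor out 2^1: 14 = 2^1·7; with 35 mod 8 = 3, (2/35) = -1; sign now -1; continue with (7/35)
flip (7/35) -> (35/7): both odd, 7 mod 4 = 3, 35 mod 4 = 3, so the flip contributes -1; sign now +1
(35/7): 35 mod 7 = 0, so (35/7) = (0/7)
reached (0/7); gcd(a, n) > 1, so (0/7) = 0 and the symbol is 0

0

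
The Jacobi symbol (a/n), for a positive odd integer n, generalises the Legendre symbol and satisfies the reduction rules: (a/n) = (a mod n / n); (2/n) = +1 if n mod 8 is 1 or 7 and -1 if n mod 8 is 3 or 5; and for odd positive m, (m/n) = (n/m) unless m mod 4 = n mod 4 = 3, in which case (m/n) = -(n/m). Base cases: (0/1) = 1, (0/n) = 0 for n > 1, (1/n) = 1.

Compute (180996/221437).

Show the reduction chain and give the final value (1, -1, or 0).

-1

factor out 2^2: 180996 = 2^2·45249; with 221437 mod 8 = 5, (2/221437) = -1; sign now +1; continue with (45249/221437)
flip (45249/221437) -> (221437/45249): both odd, 45249 mod 4 = 1, 221437 mod 4 = 1, so the flip contributes +1; sign now +1
(221437/45249): 221437 mod 45249 = 40441, so (221437/45249) = (40441/45249)
flip (40441/45249) -> (45249/40441): both odd, 40441 mod 4 = 1, 45249 mod 4 = 1, so the flip contributes +1; sign now +1
(45249/40441): 45249 mod 40441 = 4808, so (45249/40441) = (4808/40441)
factor out 2^3: 4808 = 2^3·601; with 40441 mod 8 = 1, (2/40441) = +1; sign now +1; continue with (601/40441)
flip (601/40441) -> (40441/601): both odd, 601 mod 4 = 1, 40441 mod 4 = 1, so the flip contributes +1; sign now +1
(40441/601): 40441 mod 601 = 174, so (40441/601) = (174/601)
factor out 2^1: 174 = 2^1·87; with 601 mod 8 = 1, (2/601) = +1; sign now +1; continue with (87/601)
flip (87/601) -> (601/87): both odd, 87 mod 4 = 3, 601 mod 4 = 1, so the flip contributes +1; sign now +1
(601/87): 601 mod 87 = 79, so (601/87) = (79/87)
flip (79/87) -> (87/79): both odd, 79 mod 4 = 3, 87 mod 4 = 3, so the flip contributes -1; sign now -1
(87/79): 87 mod 79 = 8, so (87/79) = (8/79)
factor out 2^3: 8 = 2^3·1; with 79 mod 8 = 7, (2/79) = +1; sign now -1; continue with (1/79)
reached (1/79) = 1, so the symbol is -1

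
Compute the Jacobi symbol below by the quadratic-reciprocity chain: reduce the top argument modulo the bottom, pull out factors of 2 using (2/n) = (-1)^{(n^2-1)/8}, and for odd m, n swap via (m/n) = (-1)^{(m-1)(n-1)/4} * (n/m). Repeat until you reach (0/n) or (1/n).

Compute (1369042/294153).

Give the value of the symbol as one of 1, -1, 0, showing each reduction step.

-1

(1369042/294153): 1369042 mod 294153 = 192430, so (1369042/294153) = (192430/294153)
factor out 2^1: 192430 = 2^1·96215; with 294153 mod 8 = 1, (2/294153) = +1; sign now +1; continue with (96215/294153)
flip (96215/294153) -> (294153/96215): both odd, 96215 mod 4 = 3, 294153 mod 4 = 1, so the flip contributes +1; sign now +1
(294153/96215): 294153 mod 96215 = 5508, so (294153/96215) = (5508/96215)
factor out 2^2: 5508 = 2^2·1377; with 96215 mod 8 = 7, (2/96215) = +1; sign now +1; continue with (1377/96215)
flip (1377/96215) -> (96215/1377): both odd, 1377 mod 4 = 1, 96215 mod 4 = 3, so the flip contributes +1; sign now +1
(96215/1377): 96215 mod 1377 = 1202, so (96215/1377) = (1202/1377)
factor out 2^1: 1202 = 2^1·601; with 1377 mod 8 = 1, (2/1377) = +1; sign now +1; continue with (601/1377)
flip (601/1377) -> (1377/601): both odd, 601 mod 4 = 1, 1377 mod 4 = 1, so the flip contributes +1; sign now +1
(1377/601): 1377 mod 601 = 175, so (1377/601) = (175/601)
flip (175/601) -> (601/175): both odd, 175 mod 4 = 3, 601 mod 4 = 1, so the flip contributes +1; sign now +1
(601/175): 601 mod 175 = 76, so (601/175) = (76/175)
factor out 2^2: 76 = 2^2·19; with 175 mod 8 = 7, (2/175) = +1; sign now +1; continue with (19/175)
flip (19/175) -> (175/19): both odd, 19 mod 4 = 3, 175 mod 4 = 3, so the flip contributes -1; sign now -1
(175/19): 175 mod 19 = 4, so (175/19) = (4/19)
factor out 2^2: 4 = 2^2·1; with 19 mod 8 = 3, (2/19) = -1; sign now -1; continue with (1/19)
reached (1/19) = 1, so the symbol is -1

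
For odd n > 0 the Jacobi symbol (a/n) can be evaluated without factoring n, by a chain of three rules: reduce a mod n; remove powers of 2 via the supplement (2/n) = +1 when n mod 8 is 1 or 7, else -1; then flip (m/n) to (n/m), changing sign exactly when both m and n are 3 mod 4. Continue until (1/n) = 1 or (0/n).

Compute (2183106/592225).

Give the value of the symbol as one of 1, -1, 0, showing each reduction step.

(2183106/592225) = (406431/592225)   [reduce mod 592225]
reciprocity: (406431/592225) = +1·(592225/406431) since 406431 mod 4 = 3, 592225 mod 4 = 1; sign now +1
(592225/406431) = (185794/406431)   [reduce mod 406431]
185794 = 2^1·92897; (2/406431) = +1 since 406431 mod 8 = 7, so (185794/406431) = (+1)^1·(92897/406431); sign now +1
reciprocity: (92897/406431) = +1·(406431/92897) since 92897 mod 4 = 1, 406431 mod 4 = 3; sign now +1
(406431/92897) = (34843/92897)   [reduce mod 92897]
reciprocity: (34843/92897) = +1·(92897/34843) since 34843 mod 4 = 3, 92897 mod 4 = 1; sign now +1
(92897/34843) = (23211/34843)   [reduce mod 34843]
reciprocity: (23211/34843) = -1·(34843/23211) since 23211 mod 4 = 3, 34843 mod 4 = 3; sign now -1
(34843/23211) = (11632/23211)   [reduce mod 23211]
11632 = 2^4·727; (2/23211) = -1 since 23211 mod 8 = 3, so (11632/23211) = (-1)^4·(727/23211); sign now -1
reciprocity: (727/23211) = -1·(23211/727) since 727 mod 4 = 3, 23211 mod 4 = 3; sign now +1
(23211/727) = (674/727)   [reduce mod 727]
674 = 2^1·337; (2/727) = +1 since 727 mod 8 = 7, so (674/727) = (+1)^1·(337/727); sign now +1
reciprocity: (337/727) = +1·(727/337) since 337 mod 4 = 1, 727 mod 4 = 3; sign now +1
(727/337) = (53/337)   [reduce mod 337]
reciprocity: (53/337) = +1·(337/53) since 53 mod 4 = 1, 337 mod 4 = 1; sign now +1
(337/53) = (19/53)   [reduce mod 53]
reciprocity: (19/53) = +1·(53/19) since 19 mod 4 = 3, 53 mod 4 = 1; sign now +1
(53/19) = (15/19)   [reduce mod 19]
reciprocity: (15/19) = -1·(19/15) since 15 mod 4 = 3, 19 mod 4 = 3; sign now -1
(19/15) = (4/15)   [reduce mod 15]
4 = 2^2·1; (2/15) = +1 since 15 mod 8 = 7, so (4/15) = (+1)^2·(1/15); sign now -1
(1/15) = 1; final value = sign = -1

-1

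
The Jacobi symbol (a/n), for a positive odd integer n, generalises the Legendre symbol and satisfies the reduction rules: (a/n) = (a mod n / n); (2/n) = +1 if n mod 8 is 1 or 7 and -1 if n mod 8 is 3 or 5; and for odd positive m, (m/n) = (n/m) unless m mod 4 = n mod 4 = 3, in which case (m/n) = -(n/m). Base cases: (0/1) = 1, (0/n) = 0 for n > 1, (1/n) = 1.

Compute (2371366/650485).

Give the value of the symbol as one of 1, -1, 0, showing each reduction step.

(2371366/650485) = (419911/650485)   [reduce mod 650485]
reciprocity: (419911/650485) = +1·(650485/419911) since 419911 mod 4 = 3, 650485 mod 4 = 1; sign now +1
(650485/419911) = (230574/419911)   [reduce mod 419911]
230574 = 2^1·115287; (2/419911) = +1 since 419911 mod 8 = 7, so (230574/419911) = (+1)^1·(115287/419911); sign now +1
reciprocity: (115287/419911) = -1·(419911/115287) since 115287 mod 4 = 3, 419911 mod 4 = 3; sign now -1
(419911/115287) = (74050/115287)   [reduce mod 115287]
74050 = 2^1·37025; (2/115287) = +1 since 115287 mod 8 = 7, so (74050/115287) = (+1)^1·(37025/115287); sign now -1
reciprocity: (37025/115287) = +1·(115287/37025) since 37025 mod 4 = 1, 115287 mod 4 = 3; sign now -1
(115287/37025) = (4212/37025)   [reduce mod 37025]
4212 = 2^2·1053; (2/37025) = +1 since 37025 mod 8 = 1, so (4212/37025) = (+1)^2·(1053/37025); sign now -1
reciprocity: (1053/37025) = +1·(37025/1053) since 1053 mod 4 = 1, 37025 mod 4 = 1; sign now -1
(37025/1053) = (170/1053)   [reduce mod 1053]
170 = 2^1·85; (2/1053) = -1 since 1053 mod 8 = 5, so (170/1053) = (-1)^1·(85/1053); sign now +1
reciprocity: (85/1053) = +1·(1053/85) since 85 mod 4 = 1, 1053 mod 4 = 1; sign now +1
(1053/85) = (33/85)   [reduce mod 85]
reciprocity: (33/85) = +1·(85/33) since 33 mod 4 = 1, 85 mod 4 = 1; sign now +1
(85/33) = (19/33)   [reduce mod 33]
reciprocity: (19/33) = +1·(33/19) since 19 mod 4 = 3, 33 mod 4 = 1; sign now +1
(33/19) = (14/19)   [reduce mod 19]
14 = 2^1·7; (2/19) = -1 since 19 mod 8 = 3, so (14/19) = (-1)^1·(7/19); sign now -1
reciprocity: (7/19) = -1·(19/7) since 7 mod 4 = 3, 19 mod 4 = 3; sign now +1
(19/7) = (5/7)   [reduce mod 7]
reciprocity: (5/7) = +1·(7/5) since 5 mod 4 = 1, 7 mod 4 = 3; sign now +1
(7/5) = (2/5)   [reduce mod 5]
2 = 2^1·1; (2/5) = -1 since 5 mod 8 = 5, so (2/5) = (-1)^1·(1/5); sign now -1
(1/5) = 1; final value = sign = -1

-1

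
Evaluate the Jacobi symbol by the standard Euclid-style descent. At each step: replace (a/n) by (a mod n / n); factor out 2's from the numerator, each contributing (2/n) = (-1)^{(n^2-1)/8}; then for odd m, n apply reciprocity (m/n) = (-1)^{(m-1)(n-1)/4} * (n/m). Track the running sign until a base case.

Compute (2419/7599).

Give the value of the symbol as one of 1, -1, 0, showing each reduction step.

flip (2419/7599) -> (7599/2419): both odd, 2419 mod 4 = 3, 7599 mod 4 = 3, so the flip contributes -1; sign now -1
(7599/2419): 7599 mod 2419 = 342, so (7599/2419) = (342/2419)
factor out 2^1: 342 = 2^1·171; with 2419 mod 8 = 3, (2/2419) = -1; sign now +1; continue with (171/2419)
flip (171/2419) -> (2419/171): both odd, 171 mod 4 = 3, 2419 mod 4 = 3, so the flip contributes -1; sign now -1
(2419/171): 2419 mod 171 = 25, so (2419/171) = (25/171)
flip (25/171) -> (171/25): both odd, 25 mod 4 = 1, 171 mod 4 = 3, so the flip contributes +1; sign now -1
(171/25): 171 mod 25 = 21, so (171/25) = (21/25)
flip (21/25) -> (25/21): both odd, 21 mod 4 = 1, 25 mod 4 = 1, so the flip contributes +1; sign now -1
(25/21): 25 mod 21 = 4, so (25/21) = (4/21)
factor out 2^2: 4 = 2^2·1; with 21 mod 8 = 5, (2/21) = -1; sign now -1; continue with (1/21)
reached (1/21) = 1, so the symbol is -1

-1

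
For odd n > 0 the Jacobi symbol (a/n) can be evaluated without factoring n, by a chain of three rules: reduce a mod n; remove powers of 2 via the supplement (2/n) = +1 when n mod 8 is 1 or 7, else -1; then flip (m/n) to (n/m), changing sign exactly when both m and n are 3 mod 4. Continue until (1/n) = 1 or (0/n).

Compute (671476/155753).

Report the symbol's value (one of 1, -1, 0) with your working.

0

(671476/155753): 671476 mod 155753 = 48464, so (671476/155753) = (48464/155753)
factor out 2^4: 48464 = 2^4·3029; with 155753 mod 8 = 1, (2/155753) = +1; sign now +1; continue with (3029/155753)
flip (3029/155753) -> (155753/3029): both odd, 3029 mod 4 = 1, 155753 mod 4 = 1, so the flip contributes +1; sign now +1
(155753/3029): 155753 mod 3029 = 1274, so (155753/3029) = (1274/3029)
factor out 2^1: 1274 = 2^1·637; with 3029 mod 8 = 5, (2/3029) = -1; sign now -1; continue with (637/3029)
flip (637/3029) -> (3029/637): both odd, 637 mod 4 = 1, 3029 mod 4 = 1, so the flip contributes +1; sign now -1
(3029/637): 3029 mod 637 = 481, so (3029/637) = (481/637)
flip (481/637) -> (637/481): both odd, 481 mod 4 = 1, 637 mod 4 = 1, so the flip contributes +1; sign now -1
(637/481): 637 mod 481 = 156, so (637/481) = (156/481)
factor out 2^2: 156 = 2^2·39; with 481 mod 8 = 1, (2/481) = +1; sign now -1; continue with (39/481)
flip (39/481) -> (481/39): both odd, 39 mod 4 = 3, 481 mod 4 = 1, so the flip contributes +1; sign now -1
(481/39): 481 mod 39 = 13, so (481/39) = (13/39)
flip (13/39) -> (39/13): both odd, 13 mod 4 = 1, 39 mod 4 = 3, so the flip contributes +1; sign now -1
(39/13): 39 mod 13 = 0, so (39/13) = (0/13)
reached (0/13); gcd(a, n) > 1, so (0/13) = 0 and the symbol is 0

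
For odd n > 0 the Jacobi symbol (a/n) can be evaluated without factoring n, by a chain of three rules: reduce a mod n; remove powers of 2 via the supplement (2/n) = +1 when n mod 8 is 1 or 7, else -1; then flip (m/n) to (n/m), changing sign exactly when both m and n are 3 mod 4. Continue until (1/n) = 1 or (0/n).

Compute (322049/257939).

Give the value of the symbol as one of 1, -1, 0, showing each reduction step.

(322049/257939): 322049 mod 257939 = 64110, so (322049/257939) = (64110/257939)
factor out 2^1: 64110 = 2^1·32055; with 257939 mod 8 = 3, (2/257939) = -1; sign now -1; continue with (32055/257939)
flip (32055/257939) -> (257939/32055): both odd, 32055 mod 4 = 3, 257939 mod 4 = 3, so the flip contributes -1; sign now +1
(257939/32055): 257939 mod 32055 = 1499, so (257939/32055) = (1499/32055)
flip (1499/32055) -> (32055/1499): both odd, 1499 mod 4 = 3, 32055 mod 4 = 3, so the flip contributes -1; sign now -1
(32055/1499): 32055 mod 1499 = 576, so (32055/1499) = (576/1499)
factor out 2^6: 576 = 2^6·9; with 1499 mod 8 = 3, (2/1499) = -1; sign now -1; continue with (9/1499)
flip (9/1499) -> (1499/9): both odd, 9 mod 4 = 1, 1499 mod 4 = 3, so the flip contributes +1; sign now -1
(1499/9): 1499 mod 9 = 5, so (1499/9) = (5/9)
flip (5/9) -> (9/5): both odd, 5 mod 4 = 1, 9 mod 4 = 1, so the flip contributes +1; sign now -1
(9/5): 9 mod 5 = 4, so (9/5) = (4/5)
factor out 2^2: 4 = 2^2·1; with 5 mod 8 = 5, (2/5) = -1; sign now -1; continue with (1/5)
reached (1/5) = 1, so the symbol is -1

-1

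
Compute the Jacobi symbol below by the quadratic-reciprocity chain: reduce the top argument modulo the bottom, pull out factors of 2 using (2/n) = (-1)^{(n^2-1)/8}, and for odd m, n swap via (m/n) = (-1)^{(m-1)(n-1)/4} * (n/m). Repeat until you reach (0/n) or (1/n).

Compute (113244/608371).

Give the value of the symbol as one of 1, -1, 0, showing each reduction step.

113244 = 2^2·28311; (2/608371) = -1 since 608371 mod 8 = 3, so (113244/608371) = (-1)^2·(28311/608371); sign now +1
reciprocity: (28311/608371) = -1·(608371/28311) since 28311 mod 4 = 3, 608371 mod 4 = 3; sign now -1
(608371/28311) = (13840/28311)   [reduce mod 28311]
13840 = 2^4·865; (2/28311) = +1 since 28311 mod 8 = 7, so (13840/28311) = (+1)^4·(865/28311); sign now -1
reciprocity: (865/28311) = +1·(28311/865) since 865 mod 4 = 1, 28311 mod 4 = 3; sign now -1
(28311/865) = (631/865)   [reduce mod 865]
reciprocity: (631/865) = +1·(865/631) since 631 mod 4 = 3, 865 mod 4 = 1; sign now -1
(865/631) = (234/631)   [reduce mod 631]
234 = 2^1·117; (2/631) = +1 since 631 mod 8 = 7, so (234/631) = (+1)^1·(117/631); sign now -1
reciprocity: (117/631) = +1·(631/117) since 117 mod 4 = 1, 631 mod 4 = 3; sign now -1
(631/117) = (46/117)   [reduce mod 117]
46 = 2^1·23; (2/117) = -1 since 117 mod 8 = 5, so (46/117) = (-1)^1·(23/117); sign now +1
reciprocity: (23/117) = +1·(117/23) since 23 mod 4 = 3, 117 mod 4 = 1; sign now +1
(117/23) = (2/23)   [reduce mod 23]
2 = 2^1·1; (2/23) = +1 since 23 mod 8 = 7, so (2/23) = (+1)^1·(1/23); sign now +1
(1/23) = 1; final value = sign = +1

1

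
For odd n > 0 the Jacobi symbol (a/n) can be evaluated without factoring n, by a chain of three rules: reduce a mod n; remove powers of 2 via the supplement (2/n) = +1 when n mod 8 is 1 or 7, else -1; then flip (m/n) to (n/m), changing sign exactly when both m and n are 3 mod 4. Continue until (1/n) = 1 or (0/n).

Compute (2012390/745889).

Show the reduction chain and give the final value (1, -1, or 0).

-1

(2012390/745889) = (520612/745889)   [reduce mod 745889]
520612 = 2^2·130153; (2/745889) = +1 since 745889 mod 8 = 1, so (520612/745889) = (+1)^2·(130153/745889); sign now +1
reciprocity: (130153/745889) = +1·(745889/130153) since 130153 mod 4 = 1, 745889 mod 4 = 1; sign now +1
(745889/130153) = (95124/130153)   [reduce mod 130153]
95124 = 2^2·23781; (2/130153) = +1 since 130153 mod 8 = 1, so (95124/130153) = (+1)^2·(23781/130153); sign now +1
reciprocity: (23781/130153) = +1·(130153/23781) since 23781 mod 4 = 1, 130153 mod 4 = 1; sign now +1
(130153/23781) = (11248/23781)   [reduce mod 23781]
11248 = 2^4·703; (2/23781) = -1 since 23781 mod 8 = 5, so (11248/23781) = (-1)^4·(703/23781); sign now +1
reciprocity: (703/23781) = +1·(23781/703) since 703 mod 4 = 3, 23781 mod 4 = 1; sign now +1
(23781/703) = (582/703)   [reduce mod 703]
582 = 2^1·291; (2/703) = +1 since 703 mod 8 = 7, so (582/703) = (+1)^1·(291/703); sign now +1
reciprocity: (291/703) = -1·(703/291) since 291 mod 4 = 3, 703 mod 4 = 3; sign now -1
(703/291) = (121/291)   [reduce mod 291]
reciprocity: (121/291) = +1·(291/121) since 121 mod 4 = 1, 291 mod 4 = 3; sign now -1
(291/121) = (49/121)   [reduce mod 121]
reciprocity: (49/121) = +1·(121/49) since 49 mod 4 = 1, 121 mod 4 = 1; sign now -1
(121/49) = (23/49)   [reduce mod 49]
reciprocity: (23/49) = +1·(49/23) since 23 mod 4 = 3, 49 mod 4 = 1; sign now -1
(49/23) = (3/23)   [reduce mod 23]
reciprocity: (3/23) = -1·(23/3) since 3 mod 4 = 3, 23 mod 4 = 3; sign now +1
(23/3) = (2/3)   [reduce mod 3]
2 = 2^1·1; (2/3) = -1 since 3 mod 8 = 3, so (2/3) = (-1)^1·(1/3); sign now -1
(1/3) = 1; final value = sign = -1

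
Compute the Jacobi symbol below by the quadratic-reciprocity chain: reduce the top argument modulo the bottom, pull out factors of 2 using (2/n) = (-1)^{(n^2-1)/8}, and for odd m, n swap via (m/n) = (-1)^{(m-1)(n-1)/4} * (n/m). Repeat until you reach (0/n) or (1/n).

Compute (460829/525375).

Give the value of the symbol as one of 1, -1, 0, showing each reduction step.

-1

reciprocity: (460829/525375) = +1·(525375/460829) since 460829 mod 4 = 1, 525375 mod 4 = 3; sign now +1
(525375/460829) = (64546/460829)   [reduce mod 460829]
64546 = 2^1·32273; (2/460829) = -1 since 460829 mod 8 = 5, so (64546/460829) = (-1)^1·(32273/460829); sign now -1
reciprocity: (32273/460829) = +1·(460829/32273) since 32273 mod 4 = 1, 460829 mod 4 = 1; sign now -1
(460829/32273) = (9007/32273)   [reduce mod 32273]
reciprocity: (9007/32273) = +1·(32273/9007) since 9007 mod 4 = 3, 32273 mod 4 = 1; sign now -1
(32273/9007) = (5252/9007)   [reduce mod 9007]
5252 = 2^2·1313; (2/9007) = +1 since 9007 mod 8 = 7, so (5252/9007) = (+1)^2·(1313/9007); sign now -1
reciprocity: (1313/9007) = +1·(9007/1313) since 1313 mod 4 = 1, 9007 mod 4 = 3; sign now -1
(9007/1313) = (1129/1313)   [reduce mod 1313]
reciprocity: (1129/1313) = +1·(1313/1129) since 1129 mod 4 = 1, 1313 mod 4 = 1; sign now -1
(1313/1129) = (184/1129)   [reduce mod 1129]
184 = 2^3·23; (2/1129) = +1 since 1129 mod 8 = 1, so (184/1129) = (+1)^3·(23/1129); sign now -1
reciprocity: (23/1129) = +1·(1129/23) since 23 mod 4 = 3, 1129 mod 4 = 1; sign now -1
(1129/23) = (2/23)   [reduce mod 23]
2 = 2^1·1; (2/23) = +1 since 23 mod 8 = 7, so (2/23) = (+1)^1·(1/23); sign now -1
(1/23) = 1; final value = sign = -1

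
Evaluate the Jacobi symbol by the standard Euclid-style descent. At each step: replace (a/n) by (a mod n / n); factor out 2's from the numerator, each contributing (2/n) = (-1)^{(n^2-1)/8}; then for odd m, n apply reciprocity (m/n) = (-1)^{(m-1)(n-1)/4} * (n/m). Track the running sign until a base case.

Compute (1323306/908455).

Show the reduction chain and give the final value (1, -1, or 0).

(1323306/908455) = (414851/908455)   [reduce mod 908455]
reciprocity: (414851/908455) = -1·(908455/414851) since 414851 mod 4 = 3, 908455 mod 4 = 3; sign now -1
(908455/414851) = (78753/414851)   [reduce mod 414851]
reciprocity: (78753/414851) = +1·(414851/78753) since 78753 mod 4 = 1, 414851 mod 4 = 3; sign now -1
(414851/78753) = (21086/78753)   [reduce mod 78753]
21086 = 2^1·10543; (2/78753) = +1 since 78753 mod 8 = 1, so (21086/78753) = (+1)^1·(10543/78753); sign now -1
reciprocity: (10543/78753) = +1·(78753/10543) since 10543 mod 4 = 3, 78753 mod 4 = 1; sign now -1
(78753/10543) = (4952/10543)   [reduce mod 10543]
4952 = 2^3·619; (2/10543) = +1 since 10543 mod 8 = 7, so (4952/10543) = (+1)^3·(619/10543); sign now -1
reciprocity: (619/10543) = -1·(10543/619) since 619 mod 4 = 3, 10543 mod 4 = 3; sign now +1
(10543/619) = (20/619)   [reduce mod 619]
20 = 2^2·5; (2/619) = -1 since 619 mod 8 = 3, so (20/619) = (-1)^2·(5/619); sign now +1
reciprocity: (5/619) = +1·(619/5) since 5 mod 4 = 1, 619 mod 4 = 3; sign now +1
(619/5) = (4/5)   [reduce mod 5]
4 = 2^2·1; (2/5) = -1 since 5 mod 8 = 5, so (4/5) = (-1)^2·(1/5); sign now +1
(1/5) = 1; final value = sign = +1

1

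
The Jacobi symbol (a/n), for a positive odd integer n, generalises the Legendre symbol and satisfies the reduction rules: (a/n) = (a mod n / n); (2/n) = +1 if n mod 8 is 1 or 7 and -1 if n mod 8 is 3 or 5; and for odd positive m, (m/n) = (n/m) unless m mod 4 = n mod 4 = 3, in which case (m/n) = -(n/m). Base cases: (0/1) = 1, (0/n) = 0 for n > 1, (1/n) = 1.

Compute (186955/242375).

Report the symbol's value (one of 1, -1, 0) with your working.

flip (186955/242375) -> (242375/186955): both odd, 186955 mod 4 = 3, 242375 mod 4 = 3, so the flip contributes -1; sign now -1
(242375/186955): 242375 mod 186955 = 55420, so (242375/186955) = (55420/186955)
factor out 2^2: 55420 = 2^2·13855; with 186955 mod 8 = 3, (2/186955) = -1; sign now -1; continue with (13855/186955)
flip (13855/186955) -> (186955/13855): both odd, 13855 mod 4 = 3, 186955 mod 4 = 3, so the flip contributes -1; sign now +1
(186955/13855): 186955 mod 13855 = 6840, so (186955/13855) = (6840/13855)
factor out 2^3: 6840 = 2^3·855; with 13855 mod 8 = 7, (2/13855) = +1; sign now +1; continue with (855/13855)
flip (855/13855) -> (13855/855): both odd, 855 mod 4 = 3, 13855 mod 4 = 3, so the flip contributes -1; sign now -1
(13855/855): 13855 mod 855 = 175, so (13855/855) = (175/855)
flip (175/855) -> (855/175): both odd, 175 mod 4 = 3, 855 mod 4 = 3, so the flip contributes -1; sign now +1
(855/175): 855 mod 175 = 155, so (855/175) = (155/175)
flip (155/175) -> (175/155): both odd, 155 mod 4 = 3, 175 mod 4 = 3, so the flip contributes -1; sign now -1
(175/155): 175 mod 155 = 20, so (175/155) = (20/155)
factor out 2^2: 20 = 2^2·5; with 155 mod 8 = 3, (2/155) = -1; sign now -1; continue with (5/155)
flip (5/155) -> (155/5): both odd, 5 mod 4 = 1, 155 mod 4 = 3, so the flip contributes +1; sign now -1
(155/5): 155 mod 5 = 0, so (155/5) = (0/5)
reached (0/5); gcd(a, n) > 1, so (0/5) = 0 and the symbol is 0

0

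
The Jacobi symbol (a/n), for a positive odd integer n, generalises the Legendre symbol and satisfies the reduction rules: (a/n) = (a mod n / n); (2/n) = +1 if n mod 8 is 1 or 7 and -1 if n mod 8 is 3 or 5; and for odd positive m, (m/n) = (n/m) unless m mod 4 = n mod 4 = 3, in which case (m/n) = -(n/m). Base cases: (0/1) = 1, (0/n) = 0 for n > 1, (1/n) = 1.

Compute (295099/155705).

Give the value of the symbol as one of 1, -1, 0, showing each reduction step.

(295099/155705) = (139394/155705)   [reduce mod 155705]
139394 = 2^1·69697; (2/155705) = +1 since 155705 mod 8 = 1, so (139394/155705) = (+1)^1·(69697/155705); sign now +1
reciprocity: (69697/155705) = +1·(155705/69697) since 69697 mod 4 = 1, 155705 mod 4 = 1; sign now +1
(155705/69697) = (16311/69697)   [reduce mod 69697]
reciprocity: (16311/69697) = +1·(69697/16311) since 16311 mod 4 = 3, 69697 mod 4 = 1; sign now +1
(69697/16311) = (4453/16311)   [reduce mod 16311]
reciprocity: (4453/16311) = +1·(16311/4453) since 4453 mod 4 = 1, 16311 mod 4 = 3; sign now +1
(16311/4453) = (2952/4453)   [reduce mod 4453]
2952 = 2^3·369; (2/4453) = -1 since 4453 mod 8 = 5, so (2952/4453) = (-1)^3·(369/4453); sign now -1
reciprocity: (369/4453) = +1·(4453/369) since 369 mod 4 = 1, 4453 mod 4 = 1; sign now -1
(4453/369) = (25/369)   [reduce mod 369]
reciprocity: (25/369) = +1·(369/25) since 25 mod 4 = 1, 369 mod 4 = 1; sign now -1
(369/25) = (19/25)   [reduce mod 25]
reciprocity: (19/25) = +1·(25/19) since 19 mod 4 = 3, 25 mod 4 = 1; sign now -1
(25/19) = (6/19)   [reduce mod 19]
6 = 2^1·3; (2/19) = -1 since 19 mod 8 = 3, so (6/19) = (-1)^1·(3/19); sign now +1
reciprocity: (3/19) = -1·(19/3) since 3 mod 4 = 3, 19 mod 4 = 3; sign now -1
(19/3) = (1/3)   [reduce mod 3]
(1/3) = 1; final value = sign = -1

-1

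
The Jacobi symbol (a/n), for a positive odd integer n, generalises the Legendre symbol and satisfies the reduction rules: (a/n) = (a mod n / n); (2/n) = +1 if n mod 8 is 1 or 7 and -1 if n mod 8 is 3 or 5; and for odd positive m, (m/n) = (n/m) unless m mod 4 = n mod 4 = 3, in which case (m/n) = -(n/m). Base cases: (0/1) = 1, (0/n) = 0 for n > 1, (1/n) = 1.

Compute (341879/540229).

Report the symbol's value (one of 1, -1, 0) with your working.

1

reciprocity: (341879/540229) = +1·(540229/341879) since 341879 mod 4 = 3, 540229 mod 4 = 1; sign now +1
(540229/341879) = (198350/341879)   [reduce mod 341879]
198350 = 2^1·99175; (2/341879) = +1 since 341879 mod 8 = 7, so (198350/341879) = (+1)^1·(99175/341879); sign now +1
reciprocity: (99175/341879) = -1·(341879/99175) since 99175 mod 4 = 3, 341879 mod 4 = 3; sign now -1
(341879/99175) = (44354/99175)   [reduce mod 99175]
44354 = 2^1·22177; (2/99175) = +1 since 99175 mod 8 = 7, so (44354/99175) = (+1)^1·(22177/99175); sign now -1
reciprocity: (22177/99175) = +1·(99175/22177) since 22177 mod 4 = 1, 99175 mod 4 = 3; sign now -1
(99175/22177) = (10467/22177)   [reduce mod 22177]
reciprocity: (10467/22177) = +1·(22177/10467) since 10467 mod 4 = 3, 22177 mod 4 = 1; sign now -1
(22177/10467) = (1243/10467)   [reduce mod 10467]
reciprocity: (1243/10467) = -1·(10467/1243) since 1243 mod 4 = 3, 10467 mod 4 = 3; sign now +1
(10467/1243) = (523/1243)   [reduce mod 1243]
reciprocity: (523/1243) = -1·(1243/523) since 523 mod 4 = 3, 1243 mod 4 = 3; sign now -1
(1243/523) = (197/523)   [reduce mod 523]
reciprocity: (197/523) = +1·(523/197) since 197 mod 4 = 1, 523 mod 4 = 3; sign now -1
(523/197) = (129/197)   [reduce mod 197]
reciprocity: (129/197) = +1·(197/129) since 129 mod 4 = 1, 197 mod 4 = 1; sign now -1
(197/129) = (68/129)   [reduce mod 129]
68 = 2^2·17; (2/129) = +1 since 129 mod 8 = 1, so (68/129) = (+1)^2·(17/129); sign now -1
reciprocity: (17/129) = +1·(129/17) since 17 mod 4 = 1, 129 mod 4 = 1; sign now -1
(129/17) = (10/17)   [reduce mod 17]
10 = 2^1·5; (2/17) = +1 since 17 mod 8 = 1, so (10/17) = (+1)^1·(5/17); sign now -1
reciprocity: (5/17) = +1·(17/5) since 5 mod 4 = 1, 17 mod 4 = 1; sign now -1
(17/5) = (2/5)   [reduce mod 5]
2 = 2^1·1; (2/5) = -1 since 5 mod 8 = 5, so (2/5) = (-1)^1·(1/5); sign now +1
(1/5) = 1; final value = sign = +1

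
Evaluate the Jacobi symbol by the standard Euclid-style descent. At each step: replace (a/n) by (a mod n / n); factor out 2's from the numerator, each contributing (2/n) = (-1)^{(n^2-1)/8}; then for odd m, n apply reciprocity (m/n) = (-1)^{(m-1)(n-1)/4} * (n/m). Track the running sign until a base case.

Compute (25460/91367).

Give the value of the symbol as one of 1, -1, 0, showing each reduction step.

-1

25460 = 2^2·6365; (2/91367) = +1 since 91367 mod 8 = 7, so (25460/91367) = (+1)^2·(6365/91367); sign now +1
reciprocity: (6365/91367) = +1·(91367/6365) since 6365 mod 4 = 1, 91367 mod 4 = 3; sign now +1
(91367/6365) = (2257/6365)   [reduce mod 6365]
reciprocity: (2257/6365) = +1·(6365/2257) since 2257 mod 4 = 1, 6365 mod 4 = 1; sign now +1
(6365/2257) = (1851/2257)   [reduce mod 2257]
reciprocity: (1851/2257) = +1·(2257/1851) since 1851 mod 4 = 3, 2257 mod 4 = 1; sign now +1
(2257/1851) = (406/1851)   [reduce mod 1851]
406 = 2^1·203; (2/1851) = -1 since 1851 mod 8 = 3, so (406/1851) = (-1)^1·(203/1851); sign now -1
reciprocity: (203/1851) = -1·(1851/203) since 203 mod 4 = 3, 1851 mod 4 = 3; sign now +1
(1851/203) = (24/203)   [reduce mod 203]
24 = 2^3·3; (2/203) = -1 since 203 mod 8 = 3, so (24/203) = (-1)^3·(3/203); sign now -1
reciprocity: (3/203) = -1·(203/3) since 3 mod 4 = 3, 203 mod 4 = 3; sign now +1
(203/3) = (2/3)   [reduce mod 3]
2 = 2^1·1; (2/3) = -1 since 3 mod 8 = 3, so (2/3) = (-1)^1·(1/3); sign now -1
(1/3) = 1; final value = sign = -1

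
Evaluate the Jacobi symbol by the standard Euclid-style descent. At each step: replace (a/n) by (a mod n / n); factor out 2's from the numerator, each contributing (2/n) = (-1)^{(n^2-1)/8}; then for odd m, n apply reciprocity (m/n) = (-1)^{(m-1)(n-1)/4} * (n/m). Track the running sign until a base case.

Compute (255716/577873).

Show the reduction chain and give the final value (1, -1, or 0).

1

factor out 2^2: 255716 = 2^2·63929; with 577873 mod 8 = 1, (2/577873) = +1; sign now +1; continue with (63929/577873)
flip (63929/577873) -> (577873/63929): both odd, 63929 mod 4 = 1, 577873 mod 4 = 1, so the flip contributes +1; sign now +1
(577873/63929): 577873 mod 63929 = 2512, so (577873/63929) = (2512/63929)
factor out 2^4: 2512 = 2^4·157; with 63929 mod 8 = 1, (2/63929) = +1; sign now +1; continue with (157/63929)
flip (157/63929) -> (63929/157): both odd, 157 mod 4 = 1, 63929 mod 4 = 1, so the flip contributes +1; sign now +1
(63929/157): 63929 mod 157 = 30, so (63929/157) = (30/157)
factor out 2^1: 30 = 2^1·15; with 157 mod 8 = 5, (2/157) = -1; sign now -1; continue with (15/157)
flip (15/157) -> (157/15): both odd, 15 mod 4 = 3, 157 mod 4 = 1, so the flip contributes +1; sign now -1
(157/15): 157 mod 15 = 7, so (157/15) = (7/15)
flip (7/15) -> (15/7): both odd, 7 mod 4 = 3, 15 mod 4 = 3, so the flip contributes -1; sign now +1
(15/7): 15 mod 7 = 1, so (15/7) = (1/7)
reached (1/7) = 1, so the symbol is +1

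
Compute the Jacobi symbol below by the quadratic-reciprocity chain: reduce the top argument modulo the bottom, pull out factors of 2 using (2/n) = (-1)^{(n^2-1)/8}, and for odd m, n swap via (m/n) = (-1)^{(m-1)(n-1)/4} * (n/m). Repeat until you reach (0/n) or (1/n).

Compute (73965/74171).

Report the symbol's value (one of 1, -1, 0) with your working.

reciprocity: (73965/74171) = +1·(74171/73965) since 73965 mod 4 = 1, 74171 mod 4 = 3; sign now +1
(74171/73965) = (206/73965)   [reduce mod 73965]
206 = 2^1·103; (2/73965) = -1 since 73965 mod 8 = 5, so (206/73965) = (-1)^1·(103/73965); sign now -1
reciprocity: (103/73965) = +1·(73965/103) since 103 mod 4 = 3, 73965 mod 4 = 1; sign now -1
(73965/103) = (11/103)   [reduce mod 103]
reciprocity: (11/103) = -1·(103/11) since 11 mod 4 = 3, 103 mod 4 = 3; sign now +1
(103/11) = (4/11)   [reduce mod 11]
4 = 2^2·1; (2/11) = -1 since 11 mod 8 = 3, so (4/11) = (-1)^2·(1/11); sign now +1
(1/11) = 1; final value = sign = +1

1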